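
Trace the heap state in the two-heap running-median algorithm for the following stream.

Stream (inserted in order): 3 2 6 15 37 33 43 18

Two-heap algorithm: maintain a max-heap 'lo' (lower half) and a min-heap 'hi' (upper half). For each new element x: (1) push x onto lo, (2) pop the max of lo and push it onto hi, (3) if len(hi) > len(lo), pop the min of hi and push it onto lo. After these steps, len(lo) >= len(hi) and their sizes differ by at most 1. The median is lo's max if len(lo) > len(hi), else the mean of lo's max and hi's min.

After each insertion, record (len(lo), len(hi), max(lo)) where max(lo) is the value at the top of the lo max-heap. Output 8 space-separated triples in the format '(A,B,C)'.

Answer: (1,0,3) (1,1,2) (2,1,3) (2,2,3) (3,2,6) (3,3,6) (4,3,15) (4,4,15)

Derivation:
Step 1: insert 3 -> lo=[3] hi=[] -> (len(lo)=1, len(hi)=0, max(lo)=3)
Step 2: insert 2 -> lo=[2] hi=[3] -> (len(lo)=1, len(hi)=1, max(lo)=2)
Step 3: insert 6 -> lo=[2, 3] hi=[6] -> (len(lo)=2, len(hi)=1, max(lo)=3)
Step 4: insert 15 -> lo=[2, 3] hi=[6, 15] -> (len(lo)=2, len(hi)=2, max(lo)=3)
Step 5: insert 37 -> lo=[2, 3, 6] hi=[15, 37] -> (len(lo)=3, len(hi)=2, max(lo)=6)
Step 6: insert 33 -> lo=[2, 3, 6] hi=[15, 33, 37] -> (len(lo)=3, len(hi)=3, max(lo)=6)
Step 7: insert 43 -> lo=[2, 3, 6, 15] hi=[33, 37, 43] -> (len(lo)=4, len(hi)=3, max(lo)=15)
Step 8: insert 18 -> lo=[2, 3, 6, 15] hi=[18, 33, 37, 43] -> (len(lo)=4, len(hi)=4, max(lo)=15)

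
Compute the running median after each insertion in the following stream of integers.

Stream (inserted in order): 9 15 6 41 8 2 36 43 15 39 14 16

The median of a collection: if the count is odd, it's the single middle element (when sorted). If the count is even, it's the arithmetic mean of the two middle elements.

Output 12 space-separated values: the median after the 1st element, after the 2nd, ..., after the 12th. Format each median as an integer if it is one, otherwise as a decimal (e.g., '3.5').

Answer: 9 12 9 12 9 8.5 9 12 15 15 15 15

Derivation:
Step 1: insert 9 -> lo=[9] (size 1, max 9) hi=[] (size 0) -> median=9
Step 2: insert 15 -> lo=[9] (size 1, max 9) hi=[15] (size 1, min 15) -> median=12
Step 3: insert 6 -> lo=[6, 9] (size 2, max 9) hi=[15] (size 1, min 15) -> median=9
Step 4: insert 41 -> lo=[6, 9] (size 2, max 9) hi=[15, 41] (size 2, min 15) -> median=12
Step 5: insert 8 -> lo=[6, 8, 9] (size 3, max 9) hi=[15, 41] (size 2, min 15) -> median=9
Step 6: insert 2 -> lo=[2, 6, 8] (size 3, max 8) hi=[9, 15, 41] (size 3, min 9) -> median=8.5
Step 7: insert 36 -> lo=[2, 6, 8, 9] (size 4, max 9) hi=[15, 36, 41] (size 3, min 15) -> median=9
Step 8: insert 43 -> lo=[2, 6, 8, 9] (size 4, max 9) hi=[15, 36, 41, 43] (size 4, min 15) -> median=12
Step 9: insert 15 -> lo=[2, 6, 8, 9, 15] (size 5, max 15) hi=[15, 36, 41, 43] (size 4, min 15) -> median=15
Step 10: insert 39 -> lo=[2, 6, 8, 9, 15] (size 5, max 15) hi=[15, 36, 39, 41, 43] (size 5, min 15) -> median=15
Step 11: insert 14 -> lo=[2, 6, 8, 9, 14, 15] (size 6, max 15) hi=[15, 36, 39, 41, 43] (size 5, min 15) -> median=15
Step 12: insert 16 -> lo=[2, 6, 8, 9, 14, 15] (size 6, max 15) hi=[15, 16, 36, 39, 41, 43] (size 6, min 15) -> median=15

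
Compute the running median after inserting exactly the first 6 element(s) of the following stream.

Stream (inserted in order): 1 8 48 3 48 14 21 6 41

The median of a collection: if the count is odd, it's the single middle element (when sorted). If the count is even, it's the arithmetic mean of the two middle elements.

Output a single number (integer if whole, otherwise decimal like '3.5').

Step 1: insert 1 -> lo=[1] (size 1, max 1) hi=[] (size 0) -> median=1
Step 2: insert 8 -> lo=[1] (size 1, max 1) hi=[8] (size 1, min 8) -> median=4.5
Step 3: insert 48 -> lo=[1, 8] (size 2, max 8) hi=[48] (size 1, min 48) -> median=8
Step 4: insert 3 -> lo=[1, 3] (size 2, max 3) hi=[8, 48] (size 2, min 8) -> median=5.5
Step 5: insert 48 -> lo=[1, 3, 8] (size 3, max 8) hi=[48, 48] (size 2, min 48) -> median=8
Step 6: insert 14 -> lo=[1, 3, 8] (size 3, max 8) hi=[14, 48, 48] (size 3, min 14) -> median=11

Answer: 11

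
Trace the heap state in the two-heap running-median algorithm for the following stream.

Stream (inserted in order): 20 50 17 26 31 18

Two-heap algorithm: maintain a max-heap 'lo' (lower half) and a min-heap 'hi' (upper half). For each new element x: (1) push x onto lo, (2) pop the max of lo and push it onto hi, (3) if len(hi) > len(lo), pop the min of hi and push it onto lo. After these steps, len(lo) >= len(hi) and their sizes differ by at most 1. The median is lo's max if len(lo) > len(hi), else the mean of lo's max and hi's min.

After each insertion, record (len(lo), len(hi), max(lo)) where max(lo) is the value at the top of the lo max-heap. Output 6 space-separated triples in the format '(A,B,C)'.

Step 1: insert 20 -> lo=[20] hi=[] -> (len(lo)=1, len(hi)=0, max(lo)=20)
Step 2: insert 50 -> lo=[20] hi=[50] -> (len(lo)=1, len(hi)=1, max(lo)=20)
Step 3: insert 17 -> lo=[17, 20] hi=[50] -> (len(lo)=2, len(hi)=1, max(lo)=20)
Step 4: insert 26 -> lo=[17, 20] hi=[26, 50] -> (len(lo)=2, len(hi)=2, max(lo)=20)
Step 5: insert 31 -> lo=[17, 20, 26] hi=[31, 50] -> (len(lo)=3, len(hi)=2, max(lo)=26)
Step 6: insert 18 -> lo=[17, 18, 20] hi=[26, 31, 50] -> (len(lo)=3, len(hi)=3, max(lo)=20)

Answer: (1,0,20) (1,1,20) (2,1,20) (2,2,20) (3,2,26) (3,3,20)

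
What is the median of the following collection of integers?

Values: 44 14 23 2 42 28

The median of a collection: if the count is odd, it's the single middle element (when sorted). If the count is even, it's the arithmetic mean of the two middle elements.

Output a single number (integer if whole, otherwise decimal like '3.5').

Answer: 25.5

Derivation:
Step 1: insert 44 -> lo=[44] (size 1, max 44) hi=[] (size 0) -> median=44
Step 2: insert 14 -> lo=[14] (size 1, max 14) hi=[44] (size 1, min 44) -> median=29
Step 3: insert 23 -> lo=[14, 23] (size 2, max 23) hi=[44] (size 1, min 44) -> median=23
Step 4: insert 2 -> lo=[2, 14] (size 2, max 14) hi=[23, 44] (size 2, min 23) -> median=18.5
Step 5: insert 42 -> lo=[2, 14, 23] (size 3, max 23) hi=[42, 44] (size 2, min 42) -> median=23
Step 6: insert 28 -> lo=[2, 14, 23] (size 3, max 23) hi=[28, 42, 44] (size 3, min 28) -> median=25.5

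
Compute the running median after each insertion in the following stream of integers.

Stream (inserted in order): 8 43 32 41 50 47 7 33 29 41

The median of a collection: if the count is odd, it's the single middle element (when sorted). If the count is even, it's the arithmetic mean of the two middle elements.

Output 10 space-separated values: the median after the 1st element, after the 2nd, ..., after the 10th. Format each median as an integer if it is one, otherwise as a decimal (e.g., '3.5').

Answer: 8 25.5 32 36.5 41 42 41 37 33 37

Derivation:
Step 1: insert 8 -> lo=[8] (size 1, max 8) hi=[] (size 0) -> median=8
Step 2: insert 43 -> lo=[8] (size 1, max 8) hi=[43] (size 1, min 43) -> median=25.5
Step 3: insert 32 -> lo=[8, 32] (size 2, max 32) hi=[43] (size 1, min 43) -> median=32
Step 4: insert 41 -> lo=[8, 32] (size 2, max 32) hi=[41, 43] (size 2, min 41) -> median=36.5
Step 5: insert 50 -> lo=[8, 32, 41] (size 3, max 41) hi=[43, 50] (size 2, min 43) -> median=41
Step 6: insert 47 -> lo=[8, 32, 41] (size 3, max 41) hi=[43, 47, 50] (size 3, min 43) -> median=42
Step 7: insert 7 -> lo=[7, 8, 32, 41] (size 4, max 41) hi=[43, 47, 50] (size 3, min 43) -> median=41
Step 8: insert 33 -> lo=[7, 8, 32, 33] (size 4, max 33) hi=[41, 43, 47, 50] (size 4, min 41) -> median=37
Step 9: insert 29 -> lo=[7, 8, 29, 32, 33] (size 5, max 33) hi=[41, 43, 47, 50] (size 4, min 41) -> median=33
Step 10: insert 41 -> lo=[7, 8, 29, 32, 33] (size 5, max 33) hi=[41, 41, 43, 47, 50] (size 5, min 41) -> median=37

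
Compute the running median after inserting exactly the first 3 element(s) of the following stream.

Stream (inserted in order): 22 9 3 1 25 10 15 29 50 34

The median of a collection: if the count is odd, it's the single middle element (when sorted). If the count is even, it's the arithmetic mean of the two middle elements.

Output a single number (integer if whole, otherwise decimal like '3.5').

Answer: 9

Derivation:
Step 1: insert 22 -> lo=[22] (size 1, max 22) hi=[] (size 0) -> median=22
Step 2: insert 9 -> lo=[9] (size 1, max 9) hi=[22] (size 1, min 22) -> median=15.5
Step 3: insert 3 -> lo=[3, 9] (size 2, max 9) hi=[22] (size 1, min 22) -> median=9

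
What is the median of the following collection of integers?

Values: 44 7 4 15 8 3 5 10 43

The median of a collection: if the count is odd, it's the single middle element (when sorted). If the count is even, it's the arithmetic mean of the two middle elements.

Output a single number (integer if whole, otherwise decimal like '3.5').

Answer: 8

Derivation:
Step 1: insert 44 -> lo=[44] (size 1, max 44) hi=[] (size 0) -> median=44
Step 2: insert 7 -> lo=[7] (size 1, max 7) hi=[44] (size 1, min 44) -> median=25.5
Step 3: insert 4 -> lo=[4, 7] (size 2, max 7) hi=[44] (size 1, min 44) -> median=7
Step 4: insert 15 -> lo=[4, 7] (size 2, max 7) hi=[15, 44] (size 2, min 15) -> median=11
Step 5: insert 8 -> lo=[4, 7, 8] (size 3, max 8) hi=[15, 44] (size 2, min 15) -> median=8
Step 6: insert 3 -> lo=[3, 4, 7] (size 3, max 7) hi=[8, 15, 44] (size 3, min 8) -> median=7.5
Step 7: insert 5 -> lo=[3, 4, 5, 7] (size 4, max 7) hi=[8, 15, 44] (size 3, min 8) -> median=7
Step 8: insert 10 -> lo=[3, 4, 5, 7] (size 4, max 7) hi=[8, 10, 15, 44] (size 4, min 8) -> median=7.5
Step 9: insert 43 -> lo=[3, 4, 5, 7, 8] (size 5, max 8) hi=[10, 15, 43, 44] (size 4, min 10) -> median=8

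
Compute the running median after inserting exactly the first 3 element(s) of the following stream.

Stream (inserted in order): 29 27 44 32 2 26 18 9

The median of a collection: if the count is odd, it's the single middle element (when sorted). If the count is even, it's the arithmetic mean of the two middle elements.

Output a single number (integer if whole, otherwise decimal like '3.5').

Step 1: insert 29 -> lo=[29] (size 1, max 29) hi=[] (size 0) -> median=29
Step 2: insert 27 -> lo=[27] (size 1, max 27) hi=[29] (size 1, min 29) -> median=28
Step 3: insert 44 -> lo=[27, 29] (size 2, max 29) hi=[44] (size 1, min 44) -> median=29

Answer: 29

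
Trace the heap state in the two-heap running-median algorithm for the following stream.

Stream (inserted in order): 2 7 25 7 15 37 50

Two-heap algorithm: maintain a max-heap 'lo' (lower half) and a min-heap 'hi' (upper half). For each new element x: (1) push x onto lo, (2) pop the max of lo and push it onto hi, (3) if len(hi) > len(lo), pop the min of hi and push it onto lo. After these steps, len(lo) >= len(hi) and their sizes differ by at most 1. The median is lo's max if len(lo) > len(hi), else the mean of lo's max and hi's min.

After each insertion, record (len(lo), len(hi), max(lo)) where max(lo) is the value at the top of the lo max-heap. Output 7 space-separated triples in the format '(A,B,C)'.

Answer: (1,0,2) (1,1,2) (2,1,7) (2,2,7) (3,2,7) (3,3,7) (4,3,15)

Derivation:
Step 1: insert 2 -> lo=[2] hi=[] -> (len(lo)=1, len(hi)=0, max(lo)=2)
Step 2: insert 7 -> lo=[2] hi=[7] -> (len(lo)=1, len(hi)=1, max(lo)=2)
Step 3: insert 25 -> lo=[2, 7] hi=[25] -> (len(lo)=2, len(hi)=1, max(lo)=7)
Step 4: insert 7 -> lo=[2, 7] hi=[7, 25] -> (len(lo)=2, len(hi)=2, max(lo)=7)
Step 5: insert 15 -> lo=[2, 7, 7] hi=[15, 25] -> (len(lo)=3, len(hi)=2, max(lo)=7)
Step 6: insert 37 -> lo=[2, 7, 7] hi=[15, 25, 37] -> (len(lo)=3, len(hi)=3, max(lo)=7)
Step 7: insert 50 -> lo=[2, 7, 7, 15] hi=[25, 37, 50] -> (len(lo)=4, len(hi)=3, max(lo)=15)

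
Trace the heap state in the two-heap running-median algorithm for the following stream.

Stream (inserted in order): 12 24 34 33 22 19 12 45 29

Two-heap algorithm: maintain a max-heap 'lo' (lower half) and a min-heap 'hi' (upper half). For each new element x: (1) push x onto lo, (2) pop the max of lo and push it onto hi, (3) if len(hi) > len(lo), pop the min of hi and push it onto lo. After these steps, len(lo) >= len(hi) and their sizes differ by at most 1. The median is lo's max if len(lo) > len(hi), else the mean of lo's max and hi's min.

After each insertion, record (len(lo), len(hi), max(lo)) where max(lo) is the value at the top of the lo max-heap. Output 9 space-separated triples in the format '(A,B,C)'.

Answer: (1,0,12) (1,1,12) (2,1,24) (2,2,24) (3,2,24) (3,3,22) (4,3,22) (4,4,22) (5,4,24)

Derivation:
Step 1: insert 12 -> lo=[12] hi=[] -> (len(lo)=1, len(hi)=0, max(lo)=12)
Step 2: insert 24 -> lo=[12] hi=[24] -> (len(lo)=1, len(hi)=1, max(lo)=12)
Step 3: insert 34 -> lo=[12, 24] hi=[34] -> (len(lo)=2, len(hi)=1, max(lo)=24)
Step 4: insert 33 -> lo=[12, 24] hi=[33, 34] -> (len(lo)=2, len(hi)=2, max(lo)=24)
Step 5: insert 22 -> lo=[12, 22, 24] hi=[33, 34] -> (len(lo)=3, len(hi)=2, max(lo)=24)
Step 6: insert 19 -> lo=[12, 19, 22] hi=[24, 33, 34] -> (len(lo)=3, len(hi)=3, max(lo)=22)
Step 7: insert 12 -> lo=[12, 12, 19, 22] hi=[24, 33, 34] -> (len(lo)=4, len(hi)=3, max(lo)=22)
Step 8: insert 45 -> lo=[12, 12, 19, 22] hi=[24, 33, 34, 45] -> (len(lo)=4, len(hi)=4, max(lo)=22)
Step 9: insert 29 -> lo=[12, 12, 19, 22, 24] hi=[29, 33, 34, 45] -> (len(lo)=5, len(hi)=4, max(lo)=24)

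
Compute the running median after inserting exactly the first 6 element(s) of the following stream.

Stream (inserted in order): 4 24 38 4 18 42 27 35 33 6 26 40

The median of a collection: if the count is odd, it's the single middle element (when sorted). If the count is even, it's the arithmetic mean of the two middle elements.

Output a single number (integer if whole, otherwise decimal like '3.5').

Step 1: insert 4 -> lo=[4] (size 1, max 4) hi=[] (size 0) -> median=4
Step 2: insert 24 -> lo=[4] (size 1, max 4) hi=[24] (size 1, min 24) -> median=14
Step 3: insert 38 -> lo=[4, 24] (size 2, max 24) hi=[38] (size 1, min 38) -> median=24
Step 4: insert 4 -> lo=[4, 4] (size 2, max 4) hi=[24, 38] (size 2, min 24) -> median=14
Step 5: insert 18 -> lo=[4, 4, 18] (size 3, max 18) hi=[24, 38] (size 2, min 24) -> median=18
Step 6: insert 42 -> lo=[4, 4, 18] (size 3, max 18) hi=[24, 38, 42] (size 3, min 24) -> median=21

Answer: 21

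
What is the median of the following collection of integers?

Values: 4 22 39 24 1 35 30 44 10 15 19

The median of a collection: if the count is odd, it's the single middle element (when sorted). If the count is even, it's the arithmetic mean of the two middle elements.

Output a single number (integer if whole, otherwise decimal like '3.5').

Step 1: insert 4 -> lo=[4] (size 1, max 4) hi=[] (size 0) -> median=4
Step 2: insert 22 -> lo=[4] (size 1, max 4) hi=[22] (size 1, min 22) -> median=13
Step 3: insert 39 -> lo=[4, 22] (size 2, max 22) hi=[39] (size 1, min 39) -> median=22
Step 4: insert 24 -> lo=[4, 22] (size 2, max 22) hi=[24, 39] (size 2, min 24) -> median=23
Step 5: insert 1 -> lo=[1, 4, 22] (size 3, max 22) hi=[24, 39] (size 2, min 24) -> median=22
Step 6: insert 35 -> lo=[1, 4, 22] (size 3, max 22) hi=[24, 35, 39] (size 3, min 24) -> median=23
Step 7: insert 30 -> lo=[1, 4, 22, 24] (size 4, max 24) hi=[30, 35, 39] (size 3, min 30) -> median=24
Step 8: insert 44 -> lo=[1, 4, 22, 24] (size 4, max 24) hi=[30, 35, 39, 44] (size 4, min 30) -> median=27
Step 9: insert 10 -> lo=[1, 4, 10, 22, 24] (size 5, max 24) hi=[30, 35, 39, 44] (size 4, min 30) -> median=24
Step 10: insert 15 -> lo=[1, 4, 10, 15, 22] (size 5, max 22) hi=[24, 30, 35, 39, 44] (size 5, min 24) -> median=23
Step 11: insert 19 -> lo=[1, 4, 10, 15, 19, 22] (size 6, max 22) hi=[24, 30, 35, 39, 44] (size 5, min 24) -> median=22

Answer: 22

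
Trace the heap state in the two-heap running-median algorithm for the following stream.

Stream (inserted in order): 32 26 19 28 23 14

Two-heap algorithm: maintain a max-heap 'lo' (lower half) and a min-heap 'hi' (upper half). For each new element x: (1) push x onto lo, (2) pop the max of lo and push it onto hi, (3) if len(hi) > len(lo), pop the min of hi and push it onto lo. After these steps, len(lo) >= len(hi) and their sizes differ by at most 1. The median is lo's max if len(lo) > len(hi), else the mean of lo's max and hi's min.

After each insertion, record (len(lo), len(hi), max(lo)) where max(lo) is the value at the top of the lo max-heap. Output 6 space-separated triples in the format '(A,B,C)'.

Answer: (1,0,32) (1,1,26) (2,1,26) (2,2,26) (3,2,26) (3,3,23)

Derivation:
Step 1: insert 32 -> lo=[32] hi=[] -> (len(lo)=1, len(hi)=0, max(lo)=32)
Step 2: insert 26 -> lo=[26] hi=[32] -> (len(lo)=1, len(hi)=1, max(lo)=26)
Step 3: insert 19 -> lo=[19, 26] hi=[32] -> (len(lo)=2, len(hi)=1, max(lo)=26)
Step 4: insert 28 -> lo=[19, 26] hi=[28, 32] -> (len(lo)=2, len(hi)=2, max(lo)=26)
Step 5: insert 23 -> lo=[19, 23, 26] hi=[28, 32] -> (len(lo)=3, len(hi)=2, max(lo)=26)
Step 6: insert 14 -> lo=[14, 19, 23] hi=[26, 28, 32] -> (len(lo)=3, len(hi)=3, max(lo)=23)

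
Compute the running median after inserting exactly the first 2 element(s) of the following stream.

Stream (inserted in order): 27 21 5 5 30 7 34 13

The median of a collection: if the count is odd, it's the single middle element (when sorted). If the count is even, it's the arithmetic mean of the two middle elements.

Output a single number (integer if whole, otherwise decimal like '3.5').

Step 1: insert 27 -> lo=[27] (size 1, max 27) hi=[] (size 0) -> median=27
Step 2: insert 21 -> lo=[21] (size 1, max 21) hi=[27] (size 1, min 27) -> median=24

Answer: 24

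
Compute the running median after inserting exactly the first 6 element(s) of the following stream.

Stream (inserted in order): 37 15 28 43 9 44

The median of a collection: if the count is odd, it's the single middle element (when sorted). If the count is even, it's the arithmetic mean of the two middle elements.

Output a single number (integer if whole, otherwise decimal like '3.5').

Step 1: insert 37 -> lo=[37] (size 1, max 37) hi=[] (size 0) -> median=37
Step 2: insert 15 -> lo=[15] (size 1, max 15) hi=[37] (size 1, min 37) -> median=26
Step 3: insert 28 -> lo=[15, 28] (size 2, max 28) hi=[37] (size 1, min 37) -> median=28
Step 4: insert 43 -> lo=[15, 28] (size 2, max 28) hi=[37, 43] (size 2, min 37) -> median=32.5
Step 5: insert 9 -> lo=[9, 15, 28] (size 3, max 28) hi=[37, 43] (size 2, min 37) -> median=28
Step 6: insert 44 -> lo=[9, 15, 28] (size 3, max 28) hi=[37, 43, 44] (size 3, min 37) -> median=32.5

Answer: 32.5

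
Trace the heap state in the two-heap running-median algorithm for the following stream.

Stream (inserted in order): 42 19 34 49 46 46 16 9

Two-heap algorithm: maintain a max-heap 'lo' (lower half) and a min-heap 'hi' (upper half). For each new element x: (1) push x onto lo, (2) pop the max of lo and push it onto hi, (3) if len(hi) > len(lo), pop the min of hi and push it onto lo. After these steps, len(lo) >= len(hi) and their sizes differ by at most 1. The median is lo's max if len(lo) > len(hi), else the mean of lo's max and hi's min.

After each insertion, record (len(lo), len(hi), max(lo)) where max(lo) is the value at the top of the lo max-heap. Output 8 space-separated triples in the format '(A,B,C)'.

Step 1: insert 42 -> lo=[42] hi=[] -> (len(lo)=1, len(hi)=0, max(lo)=42)
Step 2: insert 19 -> lo=[19] hi=[42] -> (len(lo)=1, len(hi)=1, max(lo)=19)
Step 3: insert 34 -> lo=[19, 34] hi=[42] -> (len(lo)=2, len(hi)=1, max(lo)=34)
Step 4: insert 49 -> lo=[19, 34] hi=[42, 49] -> (len(lo)=2, len(hi)=2, max(lo)=34)
Step 5: insert 46 -> lo=[19, 34, 42] hi=[46, 49] -> (len(lo)=3, len(hi)=2, max(lo)=42)
Step 6: insert 46 -> lo=[19, 34, 42] hi=[46, 46, 49] -> (len(lo)=3, len(hi)=3, max(lo)=42)
Step 7: insert 16 -> lo=[16, 19, 34, 42] hi=[46, 46, 49] -> (len(lo)=4, len(hi)=3, max(lo)=42)
Step 8: insert 9 -> lo=[9, 16, 19, 34] hi=[42, 46, 46, 49] -> (len(lo)=4, len(hi)=4, max(lo)=34)

Answer: (1,0,42) (1,1,19) (2,1,34) (2,2,34) (3,2,42) (3,3,42) (4,3,42) (4,4,34)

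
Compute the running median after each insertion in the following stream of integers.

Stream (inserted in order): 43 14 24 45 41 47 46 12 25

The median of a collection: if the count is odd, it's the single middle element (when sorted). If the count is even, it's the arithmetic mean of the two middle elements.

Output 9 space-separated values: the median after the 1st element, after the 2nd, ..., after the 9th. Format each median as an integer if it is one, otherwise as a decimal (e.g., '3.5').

Answer: 43 28.5 24 33.5 41 42 43 42 41

Derivation:
Step 1: insert 43 -> lo=[43] (size 1, max 43) hi=[] (size 0) -> median=43
Step 2: insert 14 -> lo=[14] (size 1, max 14) hi=[43] (size 1, min 43) -> median=28.5
Step 3: insert 24 -> lo=[14, 24] (size 2, max 24) hi=[43] (size 1, min 43) -> median=24
Step 4: insert 45 -> lo=[14, 24] (size 2, max 24) hi=[43, 45] (size 2, min 43) -> median=33.5
Step 5: insert 41 -> lo=[14, 24, 41] (size 3, max 41) hi=[43, 45] (size 2, min 43) -> median=41
Step 6: insert 47 -> lo=[14, 24, 41] (size 3, max 41) hi=[43, 45, 47] (size 3, min 43) -> median=42
Step 7: insert 46 -> lo=[14, 24, 41, 43] (size 4, max 43) hi=[45, 46, 47] (size 3, min 45) -> median=43
Step 8: insert 12 -> lo=[12, 14, 24, 41] (size 4, max 41) hi=[43, 45, 46, 47] (size 4, min 43) -> median=42
Step 9: insert 25 -> lo=[12, 14, 24, 25, 41] (size 5, max 41) hi=[43, 45, 46, 47] (size 4, min 43) -> median=41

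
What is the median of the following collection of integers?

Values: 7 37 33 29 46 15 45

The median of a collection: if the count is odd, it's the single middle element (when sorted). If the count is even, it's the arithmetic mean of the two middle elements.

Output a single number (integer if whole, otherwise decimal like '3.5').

Step 1: insert 7 -> lo=[7] (size 1, max 7) hi=[] (size 0) -> median=7
Step 2: insert 37 -> lo=[7] (size 1, max 7) hi=[37] (size 1, min 37) -> median=22
Step 3: insert 33 -> lo=[7, 33] (size 2, max 33) hi=[37] (size 1, min 37) -> median=33
Step 4: insert 29 -> lo=[7, 29] (size 2, max 29) hi=[33, 37] (size 2, min 33) -> median=31
Step 5: insert 46 -> lo=[7, 29, 33] (size 3, max 33) hi=[37, 46] (size 2, min 37) -> median=33
Step 6: insert 15 -> lo=[7, 15, 29] (size 3, max 29) hi=[33, 37, 46] (size 3, min 33) -> median=31
Step 7: insert 45 -> lo=[7, 15, 29, 33] (size 4, max 33) hi=[37, 45, 46] (size 3, min 37) -> median=33

Answer: 33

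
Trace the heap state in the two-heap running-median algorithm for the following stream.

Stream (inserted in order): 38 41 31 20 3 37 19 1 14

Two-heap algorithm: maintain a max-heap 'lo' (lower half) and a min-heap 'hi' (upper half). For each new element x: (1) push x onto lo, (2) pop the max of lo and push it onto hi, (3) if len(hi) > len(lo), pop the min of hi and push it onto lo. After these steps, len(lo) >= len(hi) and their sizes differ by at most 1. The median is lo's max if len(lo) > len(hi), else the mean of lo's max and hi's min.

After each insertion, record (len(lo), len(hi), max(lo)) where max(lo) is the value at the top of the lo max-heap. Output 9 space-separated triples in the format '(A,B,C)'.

Answer: (1,0,38) (1,1,38) (2,1,38) (2,2,31) (3,2,31) (3,3,31) (4,3,31) (4,4,20) (5,4,20)

Derivation:
Step 1: insert 38 -> lo=[38] hi=[] -> (len(lo)=1, len(hi)=0, max(lo)=38)
Step 2: insert 41 -> lo=[38] hi=[41] -> (len(lo)=1, len(hi)=1, max(lo)=38)
Step 3: insert 31 -> lo=[31, 38] hi=[41] -> (len(lo)=2, len(hi)=1, max(lo)=38)
Step 4: insert 20 -> lo=[20, 31] hi=[38, 41] -> (len(lo)=2, len(hi)=2, max(lo)=31)
Step 5: insert 3 -> lo=[3, 20, 31] hi=[38, 41] -> (len(lo)=3, len(hi)=2, max(lo)=31)
Step 6: insert 37 -> lo=[3, 20, 31] hi=[37, 38, 41] -> (len(lo)=3, len(hi)=3, max(lo)=31)
Step 7: insert 19 -> lo=[3, 19, 20, 31] hi=[37, 38, 41] -> (len(lo)=4, len(hi)=3, max(lo)=31)
Step 8: insert 1 -> lo=[1, 3, 19, 20] hi=[31, 37, 38, 41] -> (len(lo)=4, len(hi)=4, max(lo)=20)
Step 9: insert 14 -> lo=[1, 3, 14, 19, 20] hi=[31, 37, 38, 41] -> (len(lo)=5, len(hi)=4, max(lo)=20)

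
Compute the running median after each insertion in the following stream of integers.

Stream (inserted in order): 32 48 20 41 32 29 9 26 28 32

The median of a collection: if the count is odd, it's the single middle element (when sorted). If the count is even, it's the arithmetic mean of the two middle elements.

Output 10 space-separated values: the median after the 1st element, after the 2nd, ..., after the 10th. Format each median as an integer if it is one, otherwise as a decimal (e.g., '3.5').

Step 1: insert 32 -> lo=[32] (size 1, max 32) hi=[] (size 0) -> median=32
Step 2: insert 48 -> lo=[32] (size 1, max 32) hi=[48] (size 1, min 48) -> median=40
Step 3: insert 20 -> lo=[20, 32] (size 2, max 32) hi=[48] (size 1, min 48) -> median=32
Step 4: insert 41 -> lo=[20, 32] (size 2, max 32) hi=[41, 48] (size 2, min 41) -> median=36.5
Step 5: insert 32 -> lo=[20, 32, 32] (size 3, max 32) hi=[41, 48] (size 2, min 41) -> median=32
Step 6: insert 29 -> lo=[20, 29, 32] (size 3, max 32) hi=[32, 41, 48] (size 3, min 32) -> median=32
Step 7: insert 9 -> lo=[9, 20, 29, 32] (size 4, max 32) hi=[32, 41, 48] (size 3, min 32) -> median=32
Step 8: insert 26 -> lo=[9, 20, 26, 29] (size 4, max 29) hi=[32, 32, 41, 48] (size 4, min 32) -> median=30.5
Step 9: insert 28 -> lo=[9, 20, 26, 28, 29] (size 5, max 29) hi=[32, 32, 41, 48] (size 4, min 32) -> median=29
Step 10: insert 32 -> lo=[9, 20, 26, 28, 29] (size 5, max 29) hi=[32, 32, 32, 41, 48] (size 5, min 32) -> median=30.5

Answer: 32 40 32 36.5 32 32 32 30.5 29 30.5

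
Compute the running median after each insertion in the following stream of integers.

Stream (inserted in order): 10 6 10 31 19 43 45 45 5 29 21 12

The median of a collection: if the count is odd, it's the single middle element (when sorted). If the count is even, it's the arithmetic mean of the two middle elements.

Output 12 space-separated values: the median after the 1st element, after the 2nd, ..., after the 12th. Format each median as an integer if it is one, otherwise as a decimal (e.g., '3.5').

Step 1: insert 10 -> lo=[10] (size 1, max 10) hi=[] (size 0) -> median=10
Step 2: insert 6 -> lo=[6] (size 1, max 6) hi=[10] (size 1, min 10) -> median=8
Step 3: insert 10 -> lo=[6, 10] (size 2, max 10) hi=[10] (size 1, min 10) -> median=10
Step 4: insert 31 -> lo=[6, 10] (size 2, max 10) hi=[10, 31] (size 2, min 10) -> median=10
Step 5: insert 19 -> lo=[6, 10, 10] (size 3, max 10) hi=[19, 31] (size 2, min 19) -> median=10
Step 6: insert 43 -> lo=[6, 10, 10] (size 3, max 10) hi=[19, 31, 43] (size 3, min 19) -> median=14.5
Step 7: insert 45 -> lo=[6, 10, 10, 19] (size 4, max 19) hi=[31, 43, 45] (size 3, min 31) -> median=19
Step 8: insert 45 -> lo=[6, 10, 10, 19] (size 4, max 19) hi=[31, 43, 45, 45] (size 4, min 31) -> median=25
Step 9: insert 5 -> lo=[5, 6, 10, 10, 19] (size 5, max 19) hi=[31, 43, 45, 45] (size 4, min 31) -> median=19
Step 10: insert 29 -> lo=[5, 6, 10, 10, 19] (size 5, max 19) hi=[29, 31, 43, 45, 45] (size 5, min 29) -> median=24
Step 11: insert 21 -> lo=[5, 6, 10, 10, 19, 21] (size 6, max 21) hi=[29, 31, 43, 45, 45] (size 5, min 29) -> median=21
Step 12: insert 12 -> lo=[5, 6, 10, 10, 12, 19] (size 6, max 19) hi=[21, 29, 31, 43, 45, 45] (size 6, min 21) -> median=20

Answer: 10 8 10 10 10 14.5 19 25 19 24 21 20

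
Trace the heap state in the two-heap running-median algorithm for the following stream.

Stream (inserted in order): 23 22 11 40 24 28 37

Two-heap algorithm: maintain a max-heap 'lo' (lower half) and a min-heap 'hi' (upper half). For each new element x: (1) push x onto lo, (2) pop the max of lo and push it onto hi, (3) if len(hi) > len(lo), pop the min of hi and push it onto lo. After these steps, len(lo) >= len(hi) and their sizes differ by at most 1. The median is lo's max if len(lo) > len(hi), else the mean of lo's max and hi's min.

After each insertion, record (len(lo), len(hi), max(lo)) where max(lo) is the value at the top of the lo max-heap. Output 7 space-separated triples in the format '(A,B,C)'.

Answer: (1,0,23) (1,1,22) (2,1,22) (2,2,22) (3,2,23) (3,3,23) (4,3,24)

Derivation:
Step 1: insert 23 -> lo=[23] hi=[] -> (len(lo)=1, len(hi)=0, max(lo)=23)
Step 2: insert 22 -> lo=[22] hi=[23] -> (len(lo)=1, len(hi)=1, max(lo)=22)
Step 3: insert 11 -> lo=[11, 22] hi=[23] -> (len(lo)=2, len(hi)=1, max(lo)=22)
Step 4: insert 40 -> lo=[11, 22] hi=[23, 40] -> (len(lo)=2, len(hi)=2, max(lo)=22)
Step 5: insert 24 -> lo=[11, 22, 23] hi=[24, 40] -> (len(lo)=3, len(hi)=2, max(lo)=23)
Step 6: insert 28 -> lo=[11, 22, 23] hi=[24, 28, 40] -> (len(lo)=3, len(hi)=3, max(lo)=23)
Step 7: insert 37 -> lo=[11, 22, 23, 24] hi=[28, 37, 40] -> (len(lo)=4, len(hi)=3, max(lo)=24)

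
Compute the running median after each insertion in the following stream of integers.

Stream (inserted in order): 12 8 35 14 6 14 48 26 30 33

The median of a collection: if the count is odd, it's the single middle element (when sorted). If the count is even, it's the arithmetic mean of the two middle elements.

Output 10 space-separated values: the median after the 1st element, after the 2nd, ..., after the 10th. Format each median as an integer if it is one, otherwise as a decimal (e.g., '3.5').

Step 1: insert 12 -> lo=[12] (size 1, max 12) hi=[] (size 0) -> median=12
Step 2: insert 8 -> lo=[8] (size 1, max 8) hi=[12] (size 1, min 12) -> median=10
Step 3: insert 35 -> lo=[8, 12] (size 2, max 12) hi=[35] (size 1, min 35) -> median=12
Step 4: insert 14 -> lo=[8, 12] (size 2, max 12) hi=[14, 35] (size 2, min 14) -> median=13
Step 5: insert 6 -> lo=[6, 8, 12] (size 3, max 12) hi=[14, 35] (size 2, min 14) -> median=12
Step 6: insert 14 -> lo=[6, 8, 12] (size 3, max 12) hi=[14, 14, 35] (size 3, min 14) -> median=13
Step 7: insert 48 -> lo=[6, 8, 12, 14] (size 4, max 14) hi=[14, 35, 48] (size 3, min 14) -> median=14
Step 8: insert 26 -> lo=[6, 8, 12, 14] (size 4, max 14) hi=[14, 26, 35, 48] (size 4, min 14) -> median=14
Step 9: insert 30 -> lo=[6, 8, 12, 14, 14] (size 5, max 14) hi=[26, 30, 35, 48] (size 4, min 26) -> median=14
Step 10: insert 33 -> lo=[6, 8, 12, 14, 14] (size 5, max 14) hi=[26, 30, 33, 35, 48] (size 5, min 26) -> median=20

Answer: 12 10 12 13 12 13 14 14 14 20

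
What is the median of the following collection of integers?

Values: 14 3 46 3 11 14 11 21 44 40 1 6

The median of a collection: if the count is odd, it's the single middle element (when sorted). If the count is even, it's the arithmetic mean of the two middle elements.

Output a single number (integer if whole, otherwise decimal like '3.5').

Step 1: insert 14 -> lo=[14] (size 1, max 14) hi=[] (size 0) -> median=14
Step 2: insert 3 -> lo=[3] (size 1, max 3) hi=[14] (size 1, min 14) -> median=8.5
Step 3: insert 46 -> lo=[3, 14] (size 2, max 14) hi=[46] (size 1, min 46) -> median=14
Step 4: insert 3 -> lo=[3, 3] (size 2, max 3) hi=[14, 46] (size 2, min 14) -> median=8.5
Step 5: insert 11 -> lo=[3, 3, 11] (size 3, max 11) hi=[14, 46] (size 2, min 14) -> median=11
Step 6: insert 14 -> lo=[3, 3, 11] (size 3, max 11) hi=[14, 14, 46] (size 3, min 14) -> median=12.5
Step 7: insert 11 -> lo=[3, 3, 11, 11] (size 4, max 11) hi=[14, 14, 46] (size 3, min 14) -> median=11
Step 8: insert 21 -> lo=[3, 3, 11, 11] (size 4, max 11) hi=[14, 14, 21, 46] (size 4, min 14) -> median=12.5
Step 9: insert 44 -> lo=[3, 3, 11, 11, 14] (size 5, max 14) hi=[14, 21, 44, 46] (size 4, min 14) -> median=14
Step 10: insert 40 -> lo=[3, 3, 11, 11, 14] (size 5, max 14) hi=[14, 21, 40, 44, 46] (size 5, min 14) -> median=14
Step 11: insert 1 -> lo=[1, 3, 3, 11, 11, 14] (size 6, max 14) hi=[14, 21, 40, 44, 46] (size 5, min 14) -> median=14
Step 12: insert 6 -> lo=[1, 3, 3, 6, 11, 11] (size 6, max 11) hi=[14, 14, 21, 40, 44, 46] (size 6, min 14) -> median=12.5

Answer: 12.5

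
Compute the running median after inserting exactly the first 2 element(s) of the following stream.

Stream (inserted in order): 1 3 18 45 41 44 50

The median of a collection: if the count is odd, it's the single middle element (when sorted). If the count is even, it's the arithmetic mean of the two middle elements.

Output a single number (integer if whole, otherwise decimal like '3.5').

Answer: 2

Derivation:
Step 1: insert 1 -> lo=[1] (size 1, max 1) hi=[] (size 0) -> median=1
Step 2: insert 3 -> lo=[1] (size 1, max 1) hi=[3] (size 1, min 3) -> median=2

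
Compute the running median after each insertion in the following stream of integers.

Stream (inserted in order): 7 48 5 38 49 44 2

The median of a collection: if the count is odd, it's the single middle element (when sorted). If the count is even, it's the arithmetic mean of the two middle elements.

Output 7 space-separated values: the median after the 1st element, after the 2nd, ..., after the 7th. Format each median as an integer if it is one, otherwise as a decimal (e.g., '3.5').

Step 1: insert 7 -> lo=[7] (size 1, max 7) hi=[] (size 0) -> median=7
Step 2: insert 48 -> lo=[7] (size 1, max 7) hi=[48] (size 1, min 48) -> median=27.5
Step 3: insert 5 -> lo=[5, 7] (size 2, max 7) hi=[48] (size 1, min 48) -> median=7
Step 4: insert 38 -> lo=[5, 7] (size 2, max 7) hi=[38, 48] (size 2, min 38) -> median=22.5
Step 5: insert 49 -> lo=[5, 7, 38] (size 3, max 38) hi=[48, 49] (size 2, min 48) -> median=38
Step 6: insert 44 -> lo=[5, 7, 38] (size 3, max 38) hi=[44, 48, 49] (size 3, min 44) -> median=41
Step 7: insert 2 -> lo=[2, 5, 7, 38] (size 4, max 38) hi=[44, 48, 49] (size 3, min 44) -> median=38

Answer: 7 27.5 7 22.5 38 41 38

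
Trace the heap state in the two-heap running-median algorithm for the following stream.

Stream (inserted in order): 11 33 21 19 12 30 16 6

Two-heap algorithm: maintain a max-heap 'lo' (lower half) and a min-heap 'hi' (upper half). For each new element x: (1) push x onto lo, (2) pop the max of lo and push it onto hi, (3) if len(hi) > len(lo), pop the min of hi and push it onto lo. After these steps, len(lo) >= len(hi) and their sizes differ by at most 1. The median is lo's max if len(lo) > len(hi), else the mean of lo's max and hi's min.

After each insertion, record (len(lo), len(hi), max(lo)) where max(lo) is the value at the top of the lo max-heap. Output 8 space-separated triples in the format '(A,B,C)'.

Answer: (1,0,11) (1,1,11) (2,1,21) (2,2,19) (3,2,19) (3,3,19) (4,3,19) (4,4,16)

Derivation:
Step 1: insert 11 -> lo=[11] hi=[] -> (len(lo)=1, len(hi)=0, max(lo)=11)
Step 2: insert 33 -> lo=[11] hi=[33] -> (len(lo)=1, len(hi)=1, max(lo)=11)
Step 3: insert 21 -> lo=[11, 21] hi=[33] -> (len(lo)=2, len(hi)=1, max(lo)=21)
Step 4: insert 19 -> lo=[11, 19] hi=[21, 33] -> (len(lo)=2, len(hi)=2, max(lo)=19)
Step 5: insert 12 -> lo=[11, 12, 19] hi=[21, 33] -> (len(lo)=3, len(hi)=2, max(lo)=19)
Step 6: insert 30 -> lo=[11, 12, 19] hi=[21, 30, 33] -> (len(lo)=3, len(hi)=3, max(lo)=19)
Step 7: insert 16 -> lo=[11, 12, 16, 19] hi=[21, 30, 33] -> (len(lo)=4, len(hi)=3, max(lo)=19)
Step 8: insert 6 -> lo=[6, 11, 12, 16] hi=[19, 21, 30, 33] -> (len(lo)=4, len(hi)=4, max(lo)=16)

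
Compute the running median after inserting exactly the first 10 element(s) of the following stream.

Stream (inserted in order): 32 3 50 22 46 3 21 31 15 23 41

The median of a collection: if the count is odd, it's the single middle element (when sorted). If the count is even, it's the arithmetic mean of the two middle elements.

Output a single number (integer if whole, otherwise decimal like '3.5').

Answer: 22.5

Derivation:
Step 1: insert 32 -> lo=[32] (size 1, max 32) hi=[] (size 0) -> median=32
Step 2: insert 3 -> lo=[3] (size 1, max 3) hi=[32] (size 1, min 32) -> median=17.5
Step 3: insert 50 -> lo=[3, 32] (size 2, max 32) hi=[50] (size 1, min 50) -> median=32
Step 4: insert 22 -> lo=[3, 22] (size 2, max 22) hi=[32, 50] (size 2, min 32) -> median=27
Step 5: insert 46 -> lo=[3, 22, 32] (size 3, max 32) hi=[46, 50] (size 2, min 46) -> median=32
Step 6: insert 3 -> lo=[3, 3, 22] (size 3, max 22) hi=[32, 46, 50] (size 3, min 32) -> median=27
Step 7: insert 21 -> lo=[3, 3, 21, 22] (size 4, max 22) hi=[32, 46, 50] (size 3, min 32) -> median=22
Step 8: insert 31 -> lo=[3, 3, 21, 22] (size 4, max 22) hi=[31, 32, 46, 50] (size 4, min 31) -> median=26.5
Step 9: insert 15 -> lo=[3, 3, 15, 21, 22] (size 5, max 22) hi=[31, 32, 46, 50] (size 4, min 31) -> median=22
Step 10: insert 23 -> lo=[3, 3, 15, 21, 22] (size 5, max 22) hi=[23, 31, 32, 46, 50] (size 5, min 23) -> median=22.5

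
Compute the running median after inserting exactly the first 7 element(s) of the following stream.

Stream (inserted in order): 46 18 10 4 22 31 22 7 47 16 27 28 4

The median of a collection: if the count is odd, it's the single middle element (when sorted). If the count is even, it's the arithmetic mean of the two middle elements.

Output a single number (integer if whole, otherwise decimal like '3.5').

Step 1: insert 46 -> lo=[46] (size 1, max 46) hi=[] (size 0) -> median=46
Step 2: insert 18 -> lo=[18] (size 1, max 18) hi=[46] (size 1, min 46) -> median=32
Step 3: insert 10 -> lo=[10, 18] (size 2, max 18) hi=[46] (size 1, min 46) -> median=18
Step 4: insert 4 -> lo=[4, 10] (size 2, max 10) hi=[18, 46] (size 2, min 18) -> median=14
Step 5: insert 22 -> lo=[4, 10, 18] (size 3, max 18) hi=[22, 46] (size 2, min 22) -> median=18
Step 6: insert 31 -> lo=[4, 10, 18] (size 3, max 18) hi=[22, 31, 46] (size 3, min 22) -> median=20
Step 7: insert 22 -> lo=[4, 10, 18, 22] (size 4, max 22) hi=[22, 31, 46] (size 3, min 22) -> median=22

Answer: 22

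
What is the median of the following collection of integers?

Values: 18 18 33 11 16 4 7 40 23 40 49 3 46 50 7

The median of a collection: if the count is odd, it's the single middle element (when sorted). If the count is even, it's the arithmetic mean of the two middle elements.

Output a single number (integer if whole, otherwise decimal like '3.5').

Answer: 18

Derivation:
Step 1: insert 18 -> lo=[18] (size 1, max 18) hi=[] (size 0) -> median=18
Step 2: insert 18 -> lo=[18] (size 1, max 18) hi=[18] (size 1, min 18) -> median=18
Step 3: insert 33 -> lo=[18, 18] (size 2, max 18) hi=[33] (size 1, min 33) -> median=18
Step 4: insert 11 -> lo=[11, 18] (size 2, max 18) hi=[18, 33] (size 2, min 18) -> median=18
Step 5: insert 16 -> lo=[11, 16, 18] (size 3, max 18) hi=[18, 33] (size 2, min 18) -> median=18
Step 6: insert 4 -> lo=[4, 11, 16] (size 3, max 16) hi=[18, 18, 33] (size 3, min 18) -> median=17
Step 7: insert 7 -> lo=[4, 7, 11, 16] (size 4, max 16) hi=[18, 18, 33] (size 3, min 18) -> median=16
Step 8: insert 40 -> lo=[4, 7, 11, 16] (size 4, max 16) hi=[18, 18, 33, 40] (size 4, min 18) -> median=17
Step 9: insert 23 -> lo=[4, 7, 11, 16, 18] (size 5, max 18) hi=[18, 23, 33, 40] (size 4, min 18) -> median=18
Step 10: insert 40 -> lo=[4, 7, 11, 16, 18] (size 5, max 18) hi=[18, 23, 33, 40, 40] (size 5, min 18) -> median=18
Step 11: insert 49 -> lo=[4, 7, 11, 16, 18, 18] (size 6, max 18) hi=[23, 33, 40, 40, 49] (size 5, min 23) -> median=18
Step 12: insert 3 -> lo=[3, 4, 7, 11, 16, 18] (size 6, max 18) hi=[18, 23, 33, 40, 40, 49] (size 6, min 18) -> median=18
Step 13: insert 46 -> lo=[3, 4, 7, 11, 16, 18, 18] (size 7, max 18) hi=[23, 33, 40, 40, 46, 49] (size 6, min 23) -> median=18
Step 14: insert 50 -> lo=[3, 4, 7, 11, 16, 18, 18] (size 7, max 18) hi=[23, 33, 40, 40, 46, 49, 50] (size 7, min 23) -> median=20.5
Step 15: insert 7 -> lo=[3, 4, 7, 7, 11, 16, 18, 18] (size 8, max 18) hi=[23, 33, 40, 40, 46, 49, 50] (size 7, min 23) -> median=18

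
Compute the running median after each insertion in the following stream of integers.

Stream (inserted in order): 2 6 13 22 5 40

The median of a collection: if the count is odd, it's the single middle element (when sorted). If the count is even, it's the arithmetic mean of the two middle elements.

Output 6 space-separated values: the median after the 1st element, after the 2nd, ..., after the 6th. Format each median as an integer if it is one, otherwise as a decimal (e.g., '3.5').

Step 1: insert 2 -> lo=[2] (size 1, max 2) hi=[] (size 0) -> median=2
Step 2: insert 6 -> lo=[2] (size 1, max 2) hi=[6] (size 1, min 6) -> median=4
Step 3: insert 13 -> lo=[2, 6] (size 2, max 6) hi=[13] (size 1, min 13) -> median=6
Step 4: insert 22 -> lo=[2, 6] (size 2, max 6) hi=[13, 22] (size 2, min 13) -> median=9.5
Step 5: insert 5 -> lo=[2, 5, 6] (size 3, max 6) hi=[13, 22] (size 2, min 13) -> median=6
Step 6: insert 40 -> lo=[2, 5, 6] (size 3, max 6) hi=[13, 22, 40] (size 3, min 13) -> median=9.5

Answer: 2 4 6 9.5 6 9.5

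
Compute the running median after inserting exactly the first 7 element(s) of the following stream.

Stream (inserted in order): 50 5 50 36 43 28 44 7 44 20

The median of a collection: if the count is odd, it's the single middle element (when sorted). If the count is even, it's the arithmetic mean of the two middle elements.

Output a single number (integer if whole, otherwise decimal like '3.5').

Answer: 43

Derivation:
Step 1: insert 50 -> lo=[50] (size 1, max 50) hi=[] (size 0) -> median=50
Step 2: insert 5 -> lo=[5] (size 1, max 5) hi=[50] (size 1, min 50) -> median=27.5
Step 3: insert 50 -> lo=[5, 50] (size 2, max 50) hi=[50] (size 1, min 50) -> median=50
Step 4: insert 36 -> lo=[5, 36] (size 2, max 36) hi=[50, 50] (size 2, min 50) -> median=43
Step 5: insert 43 -> lo=[5, 36, 43] (size 3, max 43) hi=[50, 50] (size 2, min 50) -> median=43
Step 6: insert 28 -> lo=[5, 28, 36] (size 3, max 36) hi=[43, 50, 50] (size 3, min 43) -> median=39.5
Step 7: insert 44 -> lo=[5, 28, 36, 43] (size 4, max 43) hi=[44, 50, 50] (size 3, min 44) -> median=43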